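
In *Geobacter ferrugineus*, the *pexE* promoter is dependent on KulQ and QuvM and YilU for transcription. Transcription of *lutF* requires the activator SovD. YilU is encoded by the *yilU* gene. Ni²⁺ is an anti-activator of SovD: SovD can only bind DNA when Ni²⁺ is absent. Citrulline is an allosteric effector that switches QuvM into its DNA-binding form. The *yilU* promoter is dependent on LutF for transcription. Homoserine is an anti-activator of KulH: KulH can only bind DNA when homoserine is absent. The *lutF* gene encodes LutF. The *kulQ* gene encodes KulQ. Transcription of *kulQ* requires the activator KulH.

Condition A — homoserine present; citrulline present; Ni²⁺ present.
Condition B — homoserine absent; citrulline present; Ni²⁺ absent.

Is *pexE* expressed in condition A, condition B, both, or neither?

B only

Condition A:
Homoserine is present, so KulH is inactive.
Required activator KulH is absent, so *kulQ* is not transcribed.
So KulQ is not produced.
Citrulline is present, so QuvM is active.
Ni²⁺ is present, so SovD is inactive.
Required activator SovD is absent, so *lutF* is not transcribed.
So LutF is not produced.
Required activator LutF is absent, so *yilU* is not transcribed.
So YilU is not produced.
Required activator KulQ is absent, so *pexE* is not transcribed.
→ *pexE* is OFF in A.
Condition B:
Homoserine is absent, so KulH is active.
No repressor is bound and KulH is active, so *kulQ* is transcribed.
So KulQ is produced and active.
Citrulline is present, so QuvM is active.
Ni²⁺ is absent, so SovD is active.
No repressor is bound and SovD is active, so *lutF* is transcribed.
So LutF is produced and active.
No repressor is bound and LutF is active, so *yilU* is transcribed.
So YilU is produced and active.
No repressor is bound and KulQ and QuvM and YilU are active, so *pexE* is transcribed.
→ *pexE* is ON in B.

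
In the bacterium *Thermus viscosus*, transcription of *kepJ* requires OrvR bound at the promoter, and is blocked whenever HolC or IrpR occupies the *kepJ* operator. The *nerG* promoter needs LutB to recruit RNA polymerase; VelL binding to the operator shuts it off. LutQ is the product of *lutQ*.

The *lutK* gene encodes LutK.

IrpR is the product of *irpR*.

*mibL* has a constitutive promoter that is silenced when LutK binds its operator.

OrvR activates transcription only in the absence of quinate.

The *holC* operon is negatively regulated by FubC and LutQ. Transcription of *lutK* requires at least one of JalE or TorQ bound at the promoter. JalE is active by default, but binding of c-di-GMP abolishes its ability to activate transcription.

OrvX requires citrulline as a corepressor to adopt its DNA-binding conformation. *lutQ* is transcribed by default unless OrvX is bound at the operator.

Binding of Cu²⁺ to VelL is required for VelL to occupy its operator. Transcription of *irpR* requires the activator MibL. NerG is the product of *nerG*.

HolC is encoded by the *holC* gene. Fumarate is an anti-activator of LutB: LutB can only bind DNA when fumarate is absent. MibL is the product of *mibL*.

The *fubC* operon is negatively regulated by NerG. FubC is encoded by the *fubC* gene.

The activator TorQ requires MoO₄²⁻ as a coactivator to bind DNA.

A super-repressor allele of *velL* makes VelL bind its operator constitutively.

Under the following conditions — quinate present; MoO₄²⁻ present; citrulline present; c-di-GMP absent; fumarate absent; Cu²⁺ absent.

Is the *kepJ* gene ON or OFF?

OFF

VelL is constitutively active in this strain.
Fumarate is absent, so LutB is active.
With repressor VelL bound, *nerG* is not transcribed.
So NerG is not produced.
With no repressor bound, *fubC* is transcribed.
So FubC is produced and active.
Citrulline is present, so OrvX is active.
With repressor OrvX bound, *lutQ* is not transcribed.
So LutQ is not produced.
With repressor FubC bound, *holC* is not transcribed.
So HolC is not produced.
Quinate is present, so OrvR is inactive.
c-di-GMP is absent, so JalE is active.
MoO₄²⁻ is present, so TorQ is active.
Activator JalE is present, so *lutK* is transcribed.
So LutK is produced and active.
With repressor LutK bound, *mibL* is not transcribed.
So MibL is not produced.
Required activator MibL is absent, so *irpR* is not transcribed.
So IrpR is not produced.
Required activator OrvR is absent, so *kepJ* is not transcribed.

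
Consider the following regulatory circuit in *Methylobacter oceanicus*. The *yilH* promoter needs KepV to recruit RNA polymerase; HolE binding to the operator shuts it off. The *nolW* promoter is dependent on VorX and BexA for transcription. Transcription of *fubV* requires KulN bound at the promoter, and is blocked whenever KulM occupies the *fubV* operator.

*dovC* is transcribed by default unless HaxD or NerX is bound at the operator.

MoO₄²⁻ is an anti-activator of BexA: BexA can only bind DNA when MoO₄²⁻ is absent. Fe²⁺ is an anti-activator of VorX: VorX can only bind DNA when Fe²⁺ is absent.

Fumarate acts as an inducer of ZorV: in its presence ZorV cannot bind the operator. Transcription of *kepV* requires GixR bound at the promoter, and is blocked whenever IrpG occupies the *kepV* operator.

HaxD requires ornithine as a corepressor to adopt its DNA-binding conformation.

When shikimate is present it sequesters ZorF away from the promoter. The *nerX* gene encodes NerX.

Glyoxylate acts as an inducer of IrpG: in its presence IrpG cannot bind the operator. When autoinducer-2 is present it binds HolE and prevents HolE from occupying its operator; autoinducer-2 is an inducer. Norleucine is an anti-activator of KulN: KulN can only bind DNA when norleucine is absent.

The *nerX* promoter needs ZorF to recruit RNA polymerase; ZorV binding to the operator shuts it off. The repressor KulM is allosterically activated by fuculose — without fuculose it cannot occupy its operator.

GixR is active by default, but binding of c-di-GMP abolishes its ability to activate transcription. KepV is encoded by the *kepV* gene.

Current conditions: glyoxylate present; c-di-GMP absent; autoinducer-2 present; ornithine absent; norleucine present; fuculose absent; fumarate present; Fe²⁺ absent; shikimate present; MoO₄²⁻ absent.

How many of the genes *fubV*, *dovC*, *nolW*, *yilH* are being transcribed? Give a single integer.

Fuculose is absent, so KulM is inactive.
Norleucine is present, so KulN is inactive.
Required activator KulN is absent, so *fubV* is not transcribed.
→ *fubV* is OFF.
Ornithine is absent, so HaxD is inactive.
Fumarate is present, so ZorV is inactive.
Shikimate is present, so ZorF is inactive.
Required activator ZorF is absent, so *nerX* is not transcribed.
So NerX is not produced.
With no repressor bound, *dovC* is transcribed.
→ *dovC* is ON.
Fe²⁺ is absent, so VorX is active.
MoO₄²⁻ is absent, so BexA is active.
No repressor is bound and VorX and BexA are active, so *nolW* is transcribed.
→ *nolW* is ON.
Autoinducer-2 is present, so HolE is inactive.
c-di-GMP is absent, so GixR is active.
Glyoxylate is present, so IrpG is inactive.
No repressor is bound and GixR is active, so *kepV* is transcribed.
So KepV is produced and active.
No repressor is bound and KepV is active, so *yilH* is transcribed.
→ *yilH* is ON.
3 of the 4 genes are transcribed.

3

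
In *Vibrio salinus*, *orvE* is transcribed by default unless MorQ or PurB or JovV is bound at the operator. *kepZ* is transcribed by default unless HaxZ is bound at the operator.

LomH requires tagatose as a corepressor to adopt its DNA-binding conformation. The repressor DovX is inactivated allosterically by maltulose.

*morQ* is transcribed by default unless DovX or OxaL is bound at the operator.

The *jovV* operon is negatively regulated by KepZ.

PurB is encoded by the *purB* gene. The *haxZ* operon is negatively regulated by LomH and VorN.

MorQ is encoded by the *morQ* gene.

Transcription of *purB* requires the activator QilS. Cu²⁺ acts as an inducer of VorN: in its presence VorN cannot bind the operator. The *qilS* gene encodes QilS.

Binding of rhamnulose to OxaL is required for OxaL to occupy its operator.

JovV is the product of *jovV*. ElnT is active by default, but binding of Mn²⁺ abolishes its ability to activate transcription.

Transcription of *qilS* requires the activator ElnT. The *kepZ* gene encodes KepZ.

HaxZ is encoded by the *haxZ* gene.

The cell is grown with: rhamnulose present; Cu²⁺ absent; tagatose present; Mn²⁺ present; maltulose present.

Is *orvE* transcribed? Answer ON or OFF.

ON

Maltulose is present, so DovX is inactive.
Rhamnulose is present, so OxaL is active.
With repressor OxaL bound, *morQ* is not transcribed.
So MorQ is not produced.
Mn²⁺ is present, so ElnT is inactive.
Required activator ElnT is absent, so *qilS* is not transcribed.
So QilS is not produced.
Required activator QilS is absent, so *purB* is not transcribed.
So PurB is not produced.
Tagatose is present, so LomH is active.
Cu²⁺ is absent, so VorN is active.
With repressor LomH bound, *haxZ* is not transcribed.
So HaxZ is not produced.
With no repressor bound, *kepZ* is transcribed.
So KepZ is produced and active.
With repressor KepZ bound, *jovV* is not transcribed.
So JovV is not produced.
With no repressor bound, *orvE* is transcribed.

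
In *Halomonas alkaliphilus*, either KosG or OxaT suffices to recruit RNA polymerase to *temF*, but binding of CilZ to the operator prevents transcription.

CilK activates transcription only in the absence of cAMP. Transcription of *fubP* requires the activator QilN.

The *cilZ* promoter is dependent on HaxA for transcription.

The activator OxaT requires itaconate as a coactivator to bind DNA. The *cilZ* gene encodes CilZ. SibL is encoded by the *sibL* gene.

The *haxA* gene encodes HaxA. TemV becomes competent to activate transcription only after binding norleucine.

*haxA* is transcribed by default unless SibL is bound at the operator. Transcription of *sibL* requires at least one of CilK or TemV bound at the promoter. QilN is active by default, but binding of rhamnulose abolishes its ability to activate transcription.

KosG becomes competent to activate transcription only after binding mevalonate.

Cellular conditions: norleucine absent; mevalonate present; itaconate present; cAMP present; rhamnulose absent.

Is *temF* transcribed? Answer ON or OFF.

OFF

Mevalonate is present, so KosG is active.
Itaconate is present, so OxaT is active.
cAMP is present, so CilK is inactive.
Norleucine is absent, so TemV is inactive.
No activator is available at the *sibL* promoter, so *sibL* is not transcribed.
So SibL is not produced.
With no repressor bound, *haxA* is transcribed.
So HaxA is produced and active.
No repressor is bound and HaxA is active, so *cilZ* is transcribed.
So CilZ is produced and active.
With repressor CilZ bound, *temF* is not transcribed.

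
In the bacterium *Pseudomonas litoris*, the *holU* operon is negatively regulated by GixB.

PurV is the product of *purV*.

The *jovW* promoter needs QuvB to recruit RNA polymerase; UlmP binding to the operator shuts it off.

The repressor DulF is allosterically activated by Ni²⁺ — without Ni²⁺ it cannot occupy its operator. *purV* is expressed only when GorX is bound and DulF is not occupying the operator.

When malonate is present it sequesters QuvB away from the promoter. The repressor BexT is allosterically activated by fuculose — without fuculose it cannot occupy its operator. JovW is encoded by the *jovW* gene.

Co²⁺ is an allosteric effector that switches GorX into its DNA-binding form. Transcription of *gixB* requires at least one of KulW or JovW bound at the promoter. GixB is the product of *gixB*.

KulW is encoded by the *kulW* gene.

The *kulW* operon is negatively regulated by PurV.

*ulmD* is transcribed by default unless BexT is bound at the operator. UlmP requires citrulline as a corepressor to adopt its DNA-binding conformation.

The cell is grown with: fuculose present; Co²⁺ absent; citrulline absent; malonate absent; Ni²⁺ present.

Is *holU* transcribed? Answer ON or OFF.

OFF

Ni²⁺ is present, so DulF is active.
Co²⁺ is absent, so GorX is inactive.
With repressor DulF bound, *purV* is not transcribed.
So PurV is not produced.
With no repressor bound, *kulW* is transcribed.
So KulW is produced and active.
Citrulline is absent, so UlmP is inactive.
Malonate is absent, so QuvB is active.
No repressor is bound and QuvB is active, so *jovW* is transcribed.
So JovW is produced and active.
Activator KulW is present, so *gixB* is transcribed.
So GixB is produced and active.
With repressor GixB bound, *holU* is not transcribed.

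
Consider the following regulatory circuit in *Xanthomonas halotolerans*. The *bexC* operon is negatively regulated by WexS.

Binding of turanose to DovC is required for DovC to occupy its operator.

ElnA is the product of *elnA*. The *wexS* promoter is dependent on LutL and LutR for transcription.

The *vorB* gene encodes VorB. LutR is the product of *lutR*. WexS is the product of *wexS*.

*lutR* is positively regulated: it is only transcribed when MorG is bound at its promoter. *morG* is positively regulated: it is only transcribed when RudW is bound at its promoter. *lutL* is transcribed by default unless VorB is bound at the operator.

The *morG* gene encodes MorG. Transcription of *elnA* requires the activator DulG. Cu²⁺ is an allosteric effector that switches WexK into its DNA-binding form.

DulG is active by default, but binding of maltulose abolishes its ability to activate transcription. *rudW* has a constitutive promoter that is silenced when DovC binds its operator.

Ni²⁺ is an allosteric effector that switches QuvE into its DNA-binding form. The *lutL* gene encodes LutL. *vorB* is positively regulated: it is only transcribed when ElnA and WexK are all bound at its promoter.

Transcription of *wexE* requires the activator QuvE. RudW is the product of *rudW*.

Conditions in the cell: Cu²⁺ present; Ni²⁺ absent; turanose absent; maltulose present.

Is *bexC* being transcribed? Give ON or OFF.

OFF

Maltulose is present, so DulG is inactive.
Required activator DulG is absent, so *elnA* is not transcribed.
So ElnA is not produced.
Cu²⁺ is present, so WexK is active.
Required activator ElnA is absent, so *vorB* is not transcribed.
So VorB is not produced.
With no repressor bound, *lutL* is transcribed.
So LutL is produced and active.
Turanose is absent, so DovC is inactive.
With no repressor bound, *rudW* is transcribed.
So RudW is produced and active.
No repressor is bound and RudW is active, so *morG* is transcribed.
So MorG is produced and active.
No repressor is bound and MorG is active, so *lutR* is transcribed.
So LutR is produced and active.
No repressor is bound and LutL and LutR are active, so *wexS* is transcribed.
So WexS is produced and active.
With repressor WexS bound, *bexC* is not transcribed.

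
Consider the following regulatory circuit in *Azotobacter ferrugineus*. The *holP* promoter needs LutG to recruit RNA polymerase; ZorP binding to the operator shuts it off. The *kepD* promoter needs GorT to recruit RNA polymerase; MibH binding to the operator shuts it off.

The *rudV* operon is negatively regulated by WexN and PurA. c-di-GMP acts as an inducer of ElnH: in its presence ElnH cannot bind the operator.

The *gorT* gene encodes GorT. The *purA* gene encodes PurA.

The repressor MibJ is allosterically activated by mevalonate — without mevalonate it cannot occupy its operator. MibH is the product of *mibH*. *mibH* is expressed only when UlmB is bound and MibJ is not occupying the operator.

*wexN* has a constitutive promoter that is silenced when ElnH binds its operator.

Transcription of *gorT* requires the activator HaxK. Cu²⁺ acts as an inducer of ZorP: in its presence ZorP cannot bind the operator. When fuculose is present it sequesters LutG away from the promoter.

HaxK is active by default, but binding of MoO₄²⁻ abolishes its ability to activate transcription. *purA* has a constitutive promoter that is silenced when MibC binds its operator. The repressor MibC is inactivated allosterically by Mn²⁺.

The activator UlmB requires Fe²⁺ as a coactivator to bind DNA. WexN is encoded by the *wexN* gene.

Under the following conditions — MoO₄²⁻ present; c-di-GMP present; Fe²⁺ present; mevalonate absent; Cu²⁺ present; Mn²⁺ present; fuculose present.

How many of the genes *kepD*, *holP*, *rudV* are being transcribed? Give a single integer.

0

Mevalonate is absent, so MibJ is inactive.
Fe²⁺ is present, so UlmB is active.
No repressor is bound and UlmB is active, so *mibH* is transcribed.
So MibH is produced and active.
MoO₄²⁻ is present, so HaxK is inactive.
Required activator HaxK is absent, so *gorT* is not transcribed.
So GorT is not produced.
With repressor MibH bound, *kepD* is not transcribed.
→ *kepD* is OFF.
Cu²⁺ is present, so ZorP is inactive.
Fuculose is present, so LutG is inactive.
Required activator LutG is absent, so *holP* is not transcribed.
→ *holP* is OFF.
c-di-GMP is present, so ElnH is inactive.
With no repressor bound, *wexN* is transcribed.
So WexN is produced and active.
Mn²⁺ is present, so MibC is inactive.
With no repressor bound, *purA* is transcribed.
So PurA is produced and active.
With repressor WexN bound, *rudV* is not transcribed.
→ *rudV* is OFF.
0 of the 3 genes are transcribed.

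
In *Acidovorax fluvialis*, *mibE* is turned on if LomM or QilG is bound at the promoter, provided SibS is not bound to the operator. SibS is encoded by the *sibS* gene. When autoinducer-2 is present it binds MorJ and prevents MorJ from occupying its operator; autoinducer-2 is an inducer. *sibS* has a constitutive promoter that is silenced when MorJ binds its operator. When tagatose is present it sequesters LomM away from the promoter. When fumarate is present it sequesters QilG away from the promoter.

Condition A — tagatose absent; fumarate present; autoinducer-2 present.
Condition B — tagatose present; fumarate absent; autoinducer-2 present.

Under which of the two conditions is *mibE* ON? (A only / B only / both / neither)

neither

Condition A:
Tagatose is absent, so LomM is active.
Fumarate is present, so QilG is inactive.
Autoinducer-2 is present, so MorJ is inactive.
With no repressor bound, *sibS* is transcribed.
So SibS is produced and active.
With repressor SibS bound, *mibE* is not transcribed.
→ *mibE* is OFF in A.
Condition B:
Tagatose is present, so LomM is inactive.
Fumarate is absent, so QilG is active.
Autoinducer-2 is present, so MorJ is inactive.
With no repressor bound, *sibS* is transcribed.
So SibS is produced and active.
With repressor SibS bound, *mibE* is not transcribed.
→ *mibE* is OFF in B.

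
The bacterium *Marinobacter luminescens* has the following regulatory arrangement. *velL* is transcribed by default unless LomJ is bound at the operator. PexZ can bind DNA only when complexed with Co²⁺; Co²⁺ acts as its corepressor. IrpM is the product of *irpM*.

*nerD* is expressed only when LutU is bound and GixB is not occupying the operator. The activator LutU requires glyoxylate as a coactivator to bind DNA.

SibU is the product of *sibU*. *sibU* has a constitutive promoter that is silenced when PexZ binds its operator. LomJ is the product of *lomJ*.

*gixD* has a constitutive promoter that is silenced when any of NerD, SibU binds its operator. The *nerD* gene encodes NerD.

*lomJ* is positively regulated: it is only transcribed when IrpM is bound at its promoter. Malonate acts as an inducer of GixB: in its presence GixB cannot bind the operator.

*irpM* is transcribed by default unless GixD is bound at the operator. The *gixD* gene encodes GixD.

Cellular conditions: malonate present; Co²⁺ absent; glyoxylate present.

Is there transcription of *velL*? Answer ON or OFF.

OFF

Glyoxylate is present, so LutU is active.
Malonate is present, so GixB is inactive.
No repressor is bound and LutU is active, so *nerD* is transcribed.
So NerD is produced and active.
Co²⁺ is absent, so PexZ is inactive.
With no repressor bound, *sibU* is transcribed.
So SibU is produced and active.
With repressor NerD bound, *gixD* is not transcribed.
So GixD is not produced.
With no repressor bound, *irpM* is transcribed.
So IrpM is produced and active.
No repressor is bound and IrpM is active, so *lomJ* is transcribed.
So LomJ is produced and active.
With repressor LomJ bound, *velL* is not transcribed.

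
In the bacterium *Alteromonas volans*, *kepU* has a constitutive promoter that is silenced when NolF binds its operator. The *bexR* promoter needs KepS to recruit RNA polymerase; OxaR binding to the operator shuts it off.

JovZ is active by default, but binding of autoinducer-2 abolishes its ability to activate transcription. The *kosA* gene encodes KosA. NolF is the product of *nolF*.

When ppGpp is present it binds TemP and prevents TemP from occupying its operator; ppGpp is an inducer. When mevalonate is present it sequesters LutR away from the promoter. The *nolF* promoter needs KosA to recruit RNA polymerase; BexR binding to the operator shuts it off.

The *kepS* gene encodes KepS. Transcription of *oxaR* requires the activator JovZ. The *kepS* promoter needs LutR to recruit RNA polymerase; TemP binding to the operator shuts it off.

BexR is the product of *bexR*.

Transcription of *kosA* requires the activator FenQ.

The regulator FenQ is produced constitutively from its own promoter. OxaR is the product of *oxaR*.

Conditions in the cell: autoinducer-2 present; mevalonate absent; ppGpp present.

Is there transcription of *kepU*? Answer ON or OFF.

ON

Autoinducer-2 is present, so JovZ is inactive.
Required activator JovZ is absent, so *oxaR* is not transcribed.
So OxaR is not produced.
Mevalonate is absent, so LutR is active.
ppGpp is present, so TemP is inactive.
No repressor is bound and LutR is active, so *kepS* is transcribed.
So KepS is produced and active.
No repressor is bound and KepS is active, so *bexR* is transcribed.
So BexR is produced and active.
FenQ is produced constitutively and is active.
No repressor is bound and FenQ is active, so *kosA* is transcribed.
So KosA is produced and active.
With repressor BexR bound, *nolF* is not transcribed.
So NolF is not produced.
With no repressor bound, *kepU* is transcribed.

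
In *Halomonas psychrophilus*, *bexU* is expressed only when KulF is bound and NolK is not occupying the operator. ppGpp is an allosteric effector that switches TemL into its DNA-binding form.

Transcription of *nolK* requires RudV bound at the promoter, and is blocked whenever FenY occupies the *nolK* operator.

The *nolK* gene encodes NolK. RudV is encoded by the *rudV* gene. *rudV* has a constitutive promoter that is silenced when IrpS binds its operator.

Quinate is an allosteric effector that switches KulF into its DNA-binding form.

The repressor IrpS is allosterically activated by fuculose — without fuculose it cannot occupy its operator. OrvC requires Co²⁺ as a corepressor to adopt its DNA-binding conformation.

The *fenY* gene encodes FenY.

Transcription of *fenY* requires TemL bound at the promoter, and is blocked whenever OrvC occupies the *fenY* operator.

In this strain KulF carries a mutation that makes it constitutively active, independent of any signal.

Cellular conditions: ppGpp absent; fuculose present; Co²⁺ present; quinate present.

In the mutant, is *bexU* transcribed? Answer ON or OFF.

ppGpp is absent, so TemL is inactive.
Co²⁺ is present, so OrvC is active.
With repressor OrvC bound, *fenY* is not transcribed.
So FenY is not produced.
Fuculose is present, so IrpS is active.
With repressor IrpS bound, *rudV* is not transcribed.
So RudV is not produced.
Required activator RudV is absent, so *nolK* is not transcribed.
So NolK is not produced.
KulF is constitutively active in this strain.
No repressor is bound and KulF is active, so *bexU* is transcribed.

ON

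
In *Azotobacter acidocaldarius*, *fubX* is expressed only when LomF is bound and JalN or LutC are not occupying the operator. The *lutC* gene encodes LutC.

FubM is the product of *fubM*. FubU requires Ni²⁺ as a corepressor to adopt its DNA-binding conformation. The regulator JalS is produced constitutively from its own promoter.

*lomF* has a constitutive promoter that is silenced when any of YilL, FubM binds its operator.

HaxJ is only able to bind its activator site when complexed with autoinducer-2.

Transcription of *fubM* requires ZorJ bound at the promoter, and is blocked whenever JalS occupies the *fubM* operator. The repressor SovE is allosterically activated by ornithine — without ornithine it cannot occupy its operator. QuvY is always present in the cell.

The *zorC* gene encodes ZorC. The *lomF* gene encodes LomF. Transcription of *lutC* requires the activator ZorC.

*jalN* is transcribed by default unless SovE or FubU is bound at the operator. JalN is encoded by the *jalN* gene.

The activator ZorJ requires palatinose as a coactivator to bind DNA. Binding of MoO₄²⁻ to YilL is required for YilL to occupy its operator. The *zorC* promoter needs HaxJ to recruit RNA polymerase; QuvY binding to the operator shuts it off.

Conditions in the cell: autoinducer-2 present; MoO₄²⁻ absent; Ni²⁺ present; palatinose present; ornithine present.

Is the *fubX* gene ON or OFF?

Ornithine is present, so SovE is active.
Ni²⁺ is present, so FubU is active.
With repressor SovE bound, *jalN* is not transcribed.
So JalN is not produced.
QuvY is produced constitutively and is active.
Autoinducer-2 is present, so HaxJ is active.
With repressor QuvY bound, *zorC* is not transcribed.
So ZorC is not produced.
Required activator ZorC is absent, so *lutC* is not transcribed.
So LutC is not produced.
MoO₄²⁻ is absent, so YilL is inactive.
JalS is produced constitutively and is active.
Palatinose is present, so ZorJ is active.
With repressor JalS bound, *fubM* is not transcribed.
So FubM is not produced.
With no repressor bound, *lomF* is transcribed.
So LomF is produced and active.
No repressor is bound and LomF is active, so *fubX* is transcribed.

ON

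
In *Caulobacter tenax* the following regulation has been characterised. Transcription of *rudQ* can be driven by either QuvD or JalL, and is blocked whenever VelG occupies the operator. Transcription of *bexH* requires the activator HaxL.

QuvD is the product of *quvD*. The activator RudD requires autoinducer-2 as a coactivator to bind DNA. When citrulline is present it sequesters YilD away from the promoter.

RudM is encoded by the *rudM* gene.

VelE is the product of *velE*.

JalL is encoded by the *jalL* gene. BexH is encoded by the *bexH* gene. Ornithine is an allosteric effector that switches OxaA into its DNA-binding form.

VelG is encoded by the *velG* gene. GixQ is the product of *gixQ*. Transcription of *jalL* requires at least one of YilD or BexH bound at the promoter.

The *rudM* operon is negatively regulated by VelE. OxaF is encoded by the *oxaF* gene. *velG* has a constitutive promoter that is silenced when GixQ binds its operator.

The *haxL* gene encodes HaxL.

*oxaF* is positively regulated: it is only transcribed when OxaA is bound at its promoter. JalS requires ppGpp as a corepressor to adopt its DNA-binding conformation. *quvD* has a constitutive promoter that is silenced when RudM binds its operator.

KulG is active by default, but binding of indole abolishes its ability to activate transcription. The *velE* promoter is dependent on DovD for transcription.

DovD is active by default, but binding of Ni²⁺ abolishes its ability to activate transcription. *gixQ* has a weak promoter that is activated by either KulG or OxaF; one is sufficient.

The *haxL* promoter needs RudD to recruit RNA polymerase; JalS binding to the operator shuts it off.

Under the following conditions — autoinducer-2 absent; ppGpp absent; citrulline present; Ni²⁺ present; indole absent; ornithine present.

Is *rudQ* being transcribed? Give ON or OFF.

OFF

Indole is absent, so KulG is active.
Ornithine is present, so OxaA is active.
No repressor is bound and OxaA is active, so *oxaF* is transcribed.
So OxaF is produced and active.
Activator KulG is present, so *gixQ* is transcribed.
So GixQ is produced and active.
With repressor GixQ bound, *velG* is not transcribed.
So VelG is not produced.
Ni²⁺ is present, so DovD is inactive.
Required activator DovD is absent, so *velE* is not transcribed.
So VelE is not produced.
With no repressor bound, *rudM* is transcribed.
So RudM is produced and active.
With repressor RudM bound, *quvD* is not transcribed.
So QuvD is not produced.
Citrulline is present, so YilD is inactive.
ppGpp is absent, so JalS is inactive.
Autoinducer-2 is absent, so RudD is inactive.
Required activator RudD is absent, so *haxL* is not transcribed.
So HaxL is not produced.
Required activator HaxL is absent, so *bexH* is not transcribed.
So BexH is not produced.
No activator is available at the *jalL* promoter, so *jalL* is not transcribed.
So JalL is not produced.
No activator is available at the *rudQ* promoter, so *rudQ* is not transcribed.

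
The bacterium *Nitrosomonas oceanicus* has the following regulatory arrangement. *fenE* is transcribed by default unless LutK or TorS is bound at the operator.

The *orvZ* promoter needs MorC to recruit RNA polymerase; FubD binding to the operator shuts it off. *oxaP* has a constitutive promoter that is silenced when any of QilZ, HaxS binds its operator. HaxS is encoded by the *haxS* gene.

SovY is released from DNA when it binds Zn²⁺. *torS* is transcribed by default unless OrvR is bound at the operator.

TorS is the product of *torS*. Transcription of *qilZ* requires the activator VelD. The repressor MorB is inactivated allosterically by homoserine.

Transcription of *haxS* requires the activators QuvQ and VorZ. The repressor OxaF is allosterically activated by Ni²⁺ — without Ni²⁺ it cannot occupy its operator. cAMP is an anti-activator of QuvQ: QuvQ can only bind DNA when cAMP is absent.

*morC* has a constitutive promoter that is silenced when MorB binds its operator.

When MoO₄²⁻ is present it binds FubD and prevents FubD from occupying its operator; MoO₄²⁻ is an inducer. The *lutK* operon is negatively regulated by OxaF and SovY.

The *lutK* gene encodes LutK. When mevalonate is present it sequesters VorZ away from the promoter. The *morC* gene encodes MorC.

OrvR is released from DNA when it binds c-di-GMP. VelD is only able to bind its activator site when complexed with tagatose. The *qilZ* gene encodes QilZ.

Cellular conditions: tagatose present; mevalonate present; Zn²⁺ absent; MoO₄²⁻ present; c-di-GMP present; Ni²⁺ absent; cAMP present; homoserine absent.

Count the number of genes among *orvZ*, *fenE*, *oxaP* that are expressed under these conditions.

MoO₄²⁻ is present, so FubD is inactive.
Homoserine is absent, so MorB is active.
With repressor MorB bound, *morC* is not transcribed.
So MorC is not produced.
Required activator MorC is absent, so *orvZ* is not transcribed.
→ *orvZ* is OFF.
Ni²⁺ is absent, so OxaF is inactive.
Zn²⁺ is absent, so SovY is active.
With repressor SovY bound, *lutK* is not transcribed.
So LutK is not produced.
c-di-GMP is present, so OrvR is inactive.
With no repressor bound, *torS* is transcribed.
So TorS is produced and active.
With repressor TorS bound, *fenE* is not transcribed.
→ *fenE* is OFF.
Tagatose is present, so VelD is active.
No repressor is bound and VelD is active, so *qilZ* is transcribed.
So QilZ is produced and active.
cAMP is present, so QuvQ is inactive.
Mevalonate is present, so VorZ is inactive.
Required activator QuvQ is absent, so *haxS* is not transcribed.
So HaxS is not produced.
With repressor QilZ bound, *oxaP* is not transcribed.
→ *oxaP* is OFF.
0 of the 3 genes are transcribed.

0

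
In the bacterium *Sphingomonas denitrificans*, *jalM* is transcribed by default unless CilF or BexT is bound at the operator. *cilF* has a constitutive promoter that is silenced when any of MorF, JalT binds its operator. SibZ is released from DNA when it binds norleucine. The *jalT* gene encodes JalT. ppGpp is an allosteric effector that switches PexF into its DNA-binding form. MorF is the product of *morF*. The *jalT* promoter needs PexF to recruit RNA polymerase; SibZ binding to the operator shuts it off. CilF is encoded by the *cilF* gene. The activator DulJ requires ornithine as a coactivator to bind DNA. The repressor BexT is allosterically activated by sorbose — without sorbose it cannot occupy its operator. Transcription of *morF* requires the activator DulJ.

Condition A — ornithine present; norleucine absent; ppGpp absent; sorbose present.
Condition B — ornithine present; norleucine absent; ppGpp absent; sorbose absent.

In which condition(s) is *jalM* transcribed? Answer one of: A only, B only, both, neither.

Condition A:
Ornithine is present, so DulJ is active.
No repressor is bound and DulJ is active, so *morF* is transcribed.
So MorF is produced and active.
Norleucine is absent, so SibZ is active.
ppGpp is absent, so PexF is inactive.
With repressor SibZ bound, *jalT* is not transcribed.
So JalT is not produced.
With repressor MorF bound, *cilF* is not transcribed.
So CilF is not produced.
Sorbose is present, so BexT is active.
With repressor BexT bound, *jalM* is not transcribed.
→ *jalM* is OFF in A.
Condition B:
Ornithine is present, so DulJ is active.
No repressor is bound and DulJ is active, so *morF* is transcribed.
So MorF is produced and active.
Norleucine is absent, so SibZ is active.
ppGpp is absent, so PexF is inactive.
With repressor SibZ bound, *jalT* is not transcribed.
So JalT is not produced.
With repressor MorF bound, *cilF* is not transcribed.
So CilF is not produced.
Sorbose is absent, so BexT is inactive.
With no repressor bound, *jalM* is transcribed.
→ *jalM* is ON in B.

B only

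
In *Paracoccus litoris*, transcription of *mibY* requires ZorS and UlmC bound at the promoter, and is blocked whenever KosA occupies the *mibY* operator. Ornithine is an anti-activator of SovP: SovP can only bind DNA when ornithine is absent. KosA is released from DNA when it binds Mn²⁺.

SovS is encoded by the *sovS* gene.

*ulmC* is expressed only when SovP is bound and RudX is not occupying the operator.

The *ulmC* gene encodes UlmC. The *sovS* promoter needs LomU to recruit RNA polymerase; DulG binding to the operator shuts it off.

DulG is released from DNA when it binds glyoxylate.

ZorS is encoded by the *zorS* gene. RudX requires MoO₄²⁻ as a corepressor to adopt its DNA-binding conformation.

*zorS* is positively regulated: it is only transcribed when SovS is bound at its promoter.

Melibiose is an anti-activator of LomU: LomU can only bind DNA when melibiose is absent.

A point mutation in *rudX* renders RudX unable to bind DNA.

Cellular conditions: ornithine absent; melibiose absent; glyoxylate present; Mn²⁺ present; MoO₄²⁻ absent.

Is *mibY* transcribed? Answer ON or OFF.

ON

Glyoxylate is present, so DulG is inactive.
Melibiose is absent, so LomU is active.
No repressor is bound and LomU is active, so *sovS* is transcribed.
So SovS is produced and active.
No repressor is bound and SovS is active, so *zorS* is transcribed.
So ZorS is produced and active.
Ornithine is absent, so SovP is active.
RudX is non-functional in this strain, so it has no effect.
No repressor is bound and SovP is active, so *ulmC* is transcribed.
So UlmC is produced and active.
Mn²⁺ is present, so KosA is inactive.
No repressor is bound and ZorS and UlmC are active, so *mibY* is transcribed.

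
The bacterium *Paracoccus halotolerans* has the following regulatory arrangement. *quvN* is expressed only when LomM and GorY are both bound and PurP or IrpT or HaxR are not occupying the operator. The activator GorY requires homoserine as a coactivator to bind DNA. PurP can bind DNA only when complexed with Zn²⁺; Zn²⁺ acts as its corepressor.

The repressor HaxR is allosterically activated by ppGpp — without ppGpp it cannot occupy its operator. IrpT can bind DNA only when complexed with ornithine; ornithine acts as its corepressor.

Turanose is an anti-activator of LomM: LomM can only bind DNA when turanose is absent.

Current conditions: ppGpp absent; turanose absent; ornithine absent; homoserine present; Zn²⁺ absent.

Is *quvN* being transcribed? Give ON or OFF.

ON

Zn²⁺ is absent, so PurP is inactive.
Ornithine is absent, so IrpT is inactive.
ppGpp is absent, so HaxR is inactive.
Turanose is absent, so LomM is active.
Homoserine is present, so GorY is active.
No repressor is bound and LomM and GorY are active, so *quvN* is transcribed.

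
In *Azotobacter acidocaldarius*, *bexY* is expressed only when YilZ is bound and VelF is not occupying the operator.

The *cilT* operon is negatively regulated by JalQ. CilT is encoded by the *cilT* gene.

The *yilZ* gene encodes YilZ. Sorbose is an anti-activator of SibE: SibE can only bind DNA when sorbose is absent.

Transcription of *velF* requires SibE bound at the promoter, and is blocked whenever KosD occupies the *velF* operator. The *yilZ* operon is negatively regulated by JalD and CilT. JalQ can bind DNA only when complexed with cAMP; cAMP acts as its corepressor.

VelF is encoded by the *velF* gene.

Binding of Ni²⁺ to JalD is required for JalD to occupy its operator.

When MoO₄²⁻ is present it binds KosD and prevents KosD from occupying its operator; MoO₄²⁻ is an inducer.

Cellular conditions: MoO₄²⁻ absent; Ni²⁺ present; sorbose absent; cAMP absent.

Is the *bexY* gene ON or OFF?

OFF

Ni²⁺ is present, so JalD is active.
cAMP is absent, so JalQ is inactive.
With no repressor bound, *cilT* is transcribed.
So CilT is produced and active.
With repressor JalD bound, *yilZ* is not transcribed.
So YilZ is not produced.
Sorbose is absent, so SibE is active.
MoO₄²⁻ is absent, so KosD is active.
With repressor KosD bound, *velF* is not transcribed.
So VelF is not produced.
Required activator YilZ is absent, so *bexY* is not transcribed.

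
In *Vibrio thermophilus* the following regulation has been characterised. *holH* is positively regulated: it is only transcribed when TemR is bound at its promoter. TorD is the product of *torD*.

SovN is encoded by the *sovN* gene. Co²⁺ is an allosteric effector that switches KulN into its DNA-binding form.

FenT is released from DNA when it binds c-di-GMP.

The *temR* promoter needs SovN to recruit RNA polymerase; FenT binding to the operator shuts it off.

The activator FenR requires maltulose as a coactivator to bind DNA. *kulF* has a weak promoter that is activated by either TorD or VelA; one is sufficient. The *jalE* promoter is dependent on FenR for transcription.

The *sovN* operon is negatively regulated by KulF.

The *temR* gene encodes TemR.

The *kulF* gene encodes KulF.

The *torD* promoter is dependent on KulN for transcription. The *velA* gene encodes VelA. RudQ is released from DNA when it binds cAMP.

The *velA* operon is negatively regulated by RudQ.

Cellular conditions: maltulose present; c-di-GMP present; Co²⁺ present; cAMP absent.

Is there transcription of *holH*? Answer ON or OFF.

OFF

Co²⁺ is present, so KulN is active.
No repressor is bound and KulN is active, so *torD* is transcribed.
So TorD is produced and active.
cAMP is absent, so RudQ is active.
With repressor RudQ bound, *velA* is not transcribed.
So VelA is not produced.
Activator TorD is present, so *kulF* is transcribed.
So KulF is produced and active.
With repressor KulF bound, *sovN* is not transcribed.
So SovN is not produced.
c-di-GMP is present, so FenT is inactive.
Required activator SovN is absent, so *temR* is not transcribed.
So TemR is not produced.
Required activator TemR is absent, so *holH* is not transcribed.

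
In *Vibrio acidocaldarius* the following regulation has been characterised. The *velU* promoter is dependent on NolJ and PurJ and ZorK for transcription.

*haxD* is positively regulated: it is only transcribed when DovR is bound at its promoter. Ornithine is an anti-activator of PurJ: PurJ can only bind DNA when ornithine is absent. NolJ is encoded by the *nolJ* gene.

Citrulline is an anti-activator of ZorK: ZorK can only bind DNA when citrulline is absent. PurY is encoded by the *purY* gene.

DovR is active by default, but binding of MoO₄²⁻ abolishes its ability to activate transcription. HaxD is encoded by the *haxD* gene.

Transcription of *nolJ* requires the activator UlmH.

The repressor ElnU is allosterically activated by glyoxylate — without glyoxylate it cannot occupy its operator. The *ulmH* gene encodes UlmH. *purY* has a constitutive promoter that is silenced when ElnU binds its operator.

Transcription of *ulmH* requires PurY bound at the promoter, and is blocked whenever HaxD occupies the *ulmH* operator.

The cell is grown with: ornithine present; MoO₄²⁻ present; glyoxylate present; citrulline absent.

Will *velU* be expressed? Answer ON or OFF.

Glyoxylate is present, so ElnU is active.
With repressor ElnU bound, *purY* is not transcribed.
So PurY is not produced.
MoO₄²⁻ is present, so DovR is inactive.
Required activator DovR is absent, so *haxD* is not transcribed.
So HaxD is not produced.
Required activator PurY is absent, so *ulmH* is not transcribed.
So UlmH is not produced.
Required activator UlmH is absent, so *nolJ* is not transcribed.
So NolJ is not produced.
Ornithine is present, so PurJ is inactive.
Citrulline is absent, so ZorK is active.
Required activator NolJ is absent, so *velU* is not transcribed.

OFF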